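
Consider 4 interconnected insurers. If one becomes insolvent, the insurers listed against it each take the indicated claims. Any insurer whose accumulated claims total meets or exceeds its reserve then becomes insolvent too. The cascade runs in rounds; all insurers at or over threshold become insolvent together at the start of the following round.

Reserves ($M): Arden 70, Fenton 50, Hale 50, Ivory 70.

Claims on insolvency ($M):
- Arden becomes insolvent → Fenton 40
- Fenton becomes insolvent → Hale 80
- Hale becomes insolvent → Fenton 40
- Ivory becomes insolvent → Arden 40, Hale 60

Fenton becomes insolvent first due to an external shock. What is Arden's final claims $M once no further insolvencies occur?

0

Round 1 — Fenton becomes insolvent (initial).
  Hale: +80 → 80 ≥ 50
Round 2 — Hale becomes insolvent.
No further insolvencies.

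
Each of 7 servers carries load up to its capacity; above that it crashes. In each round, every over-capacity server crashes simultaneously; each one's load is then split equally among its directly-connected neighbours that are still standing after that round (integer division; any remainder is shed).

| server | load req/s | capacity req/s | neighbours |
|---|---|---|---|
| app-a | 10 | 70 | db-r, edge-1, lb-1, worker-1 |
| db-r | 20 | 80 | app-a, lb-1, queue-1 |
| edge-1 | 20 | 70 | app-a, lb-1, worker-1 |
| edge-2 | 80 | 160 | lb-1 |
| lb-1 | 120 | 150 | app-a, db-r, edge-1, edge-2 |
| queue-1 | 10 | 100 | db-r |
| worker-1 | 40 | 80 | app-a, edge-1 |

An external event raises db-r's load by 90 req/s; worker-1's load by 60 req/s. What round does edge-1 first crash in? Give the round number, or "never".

Round 1 — db-r at 110 > 80; worker-1 at 100 > 80. db-r, worker-1 crash.
  db-r sheds 110 req/s to app-a, lb-1, queue-1: 36 each (2 lost).
    app-a: 10+36 = 46 ≤ 70
    lb-1: 120+36 = 156 > 150
    queue-1: 10+36 = 46 ≤ 100
  worker-1 sheds 100 req/s to app-a, edge-1: 50 each.
    app-a: 46+50 = 96 > 70
    edge-1: 20+50 = 70 ≤ 70
Round 2 — app-a, lb-1 crash.
  app-a sheds 96 req/s to edge-1: 96 each.
    edge-1: 70+96 = 166 > 70
  lb-1 sheds 156 req/s to edge-1, edge-2: 78 each.
    edge-1: 166+78 = 244 > 70
    edge-2: 80+78 = 158 ≤ 160
Round 3 — edge-1 crashes.
  edge-1 sheds 244 req/s: no online neighbours, lost.
No further crashes.

3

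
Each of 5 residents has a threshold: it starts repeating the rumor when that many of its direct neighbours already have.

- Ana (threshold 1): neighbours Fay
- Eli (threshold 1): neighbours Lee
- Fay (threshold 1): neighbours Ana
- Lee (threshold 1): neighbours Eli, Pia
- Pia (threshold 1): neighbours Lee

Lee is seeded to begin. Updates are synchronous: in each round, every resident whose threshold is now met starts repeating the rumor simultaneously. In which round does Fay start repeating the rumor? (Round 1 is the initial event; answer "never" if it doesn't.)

never

Round 1 — Lee starts repeating the rumor (initial).
Round 2 — checking thresholds:
  Eli: 1 of 1 neighbours ≥ 1, starts repeating the rumor.
  Pia: 1 of 1 neighbours ≥ 1, starts repeating the rumor.
Round 3 — no new spreads; cascade stops.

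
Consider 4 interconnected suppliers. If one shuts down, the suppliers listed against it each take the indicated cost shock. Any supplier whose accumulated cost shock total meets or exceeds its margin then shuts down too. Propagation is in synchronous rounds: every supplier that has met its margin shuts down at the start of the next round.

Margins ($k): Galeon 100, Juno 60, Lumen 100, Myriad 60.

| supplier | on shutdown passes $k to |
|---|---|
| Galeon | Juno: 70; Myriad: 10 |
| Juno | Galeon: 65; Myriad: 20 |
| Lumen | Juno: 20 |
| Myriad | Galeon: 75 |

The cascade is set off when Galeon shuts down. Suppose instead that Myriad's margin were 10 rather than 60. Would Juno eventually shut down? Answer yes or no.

yes

With Myriad's margin at 10:
Round 1 — Galeon shuts down (initial).
  Juno: +70 → 70 ≥ 60
  Myriad: +10 → 10 ≥ 10
Round 2 — Juno, Myriad shut down.
No further shutdowns.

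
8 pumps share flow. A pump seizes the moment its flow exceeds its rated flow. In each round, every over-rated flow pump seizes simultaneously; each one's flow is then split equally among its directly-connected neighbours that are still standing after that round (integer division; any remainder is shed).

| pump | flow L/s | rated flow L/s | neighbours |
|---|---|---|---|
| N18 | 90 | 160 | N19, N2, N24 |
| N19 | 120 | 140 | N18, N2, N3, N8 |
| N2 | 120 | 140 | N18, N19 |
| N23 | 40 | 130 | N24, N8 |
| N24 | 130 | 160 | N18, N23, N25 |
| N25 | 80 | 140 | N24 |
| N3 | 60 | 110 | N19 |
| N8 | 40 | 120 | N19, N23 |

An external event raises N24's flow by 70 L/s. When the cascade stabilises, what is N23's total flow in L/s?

106

Round 1 — N24 at 200 > 160. N24 seizes.
  N24 sheds 200 L/s to N18, N23, N25: 66 each (2 lost).
    N18: 90+66 = 156 ≤ 160
    N23: 40+66 = 106 ≤ 130
    N25: 80+66 = 146 > 140
Round 2 — N25 seizes.
  N25 sheds 146 L/s: no online neighbours, lost.
No further seizures.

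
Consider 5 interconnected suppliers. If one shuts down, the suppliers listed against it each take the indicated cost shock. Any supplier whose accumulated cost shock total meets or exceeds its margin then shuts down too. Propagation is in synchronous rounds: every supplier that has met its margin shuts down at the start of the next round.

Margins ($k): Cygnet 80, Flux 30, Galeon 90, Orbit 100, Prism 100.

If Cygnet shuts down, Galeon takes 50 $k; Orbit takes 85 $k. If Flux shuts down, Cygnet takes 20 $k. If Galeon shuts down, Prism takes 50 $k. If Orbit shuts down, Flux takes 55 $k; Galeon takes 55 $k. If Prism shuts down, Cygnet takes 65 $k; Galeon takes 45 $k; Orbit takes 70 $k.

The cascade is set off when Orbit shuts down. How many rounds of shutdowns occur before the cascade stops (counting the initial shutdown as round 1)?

Round 1 — Orbit shuts down (initial).
  Flux: +55 → 55 ≥ 30
  Galeon: +55 → 55 < 90
Round 2 — Flux shuts down.
  Cygnet: +20 → 20 < 80
No further shutdowns.

2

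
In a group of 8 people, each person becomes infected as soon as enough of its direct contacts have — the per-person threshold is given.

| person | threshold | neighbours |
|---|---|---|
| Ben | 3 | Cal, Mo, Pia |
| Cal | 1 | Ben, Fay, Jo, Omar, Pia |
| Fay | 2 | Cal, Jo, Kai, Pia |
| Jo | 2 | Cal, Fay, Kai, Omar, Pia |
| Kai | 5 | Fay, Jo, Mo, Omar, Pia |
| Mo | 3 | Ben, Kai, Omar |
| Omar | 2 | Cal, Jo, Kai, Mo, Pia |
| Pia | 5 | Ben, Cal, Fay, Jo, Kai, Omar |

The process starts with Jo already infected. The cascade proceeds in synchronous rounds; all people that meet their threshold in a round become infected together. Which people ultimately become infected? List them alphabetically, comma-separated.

Round 1 — Jo becomes infected (initial).
Round 2 — checking thresholds:
  Cal: 1 of 5 neighbours ≥ 1, becomes infected.
  Fay: 1 of 4 neighbours < 2, below threshold.
  Kai: 1 of 5 neighbours < 5, below threshold.
  Omar: 1 of 5 neighbours < 2, below threshold.
  Pia: 1 of 6 neighbours < 5, below threshold.
Round 3 — checking thresholds:
  Ben: 1 of 3 neighbours < 3, below threshold.
  Fay: 2 of 4 neighbours ≥ 2, becomes infected.
  Kai: 1 of 5 neighbours < 5, below threshold.
  Omar: 2 of 5 neighbours ≥ 2, becomes infected.
  Pia: 2 of 6 neighbours < 5, below threshold.
Round 4 — no new infections; cascade stops.

Cal, Fay, Jo, Omar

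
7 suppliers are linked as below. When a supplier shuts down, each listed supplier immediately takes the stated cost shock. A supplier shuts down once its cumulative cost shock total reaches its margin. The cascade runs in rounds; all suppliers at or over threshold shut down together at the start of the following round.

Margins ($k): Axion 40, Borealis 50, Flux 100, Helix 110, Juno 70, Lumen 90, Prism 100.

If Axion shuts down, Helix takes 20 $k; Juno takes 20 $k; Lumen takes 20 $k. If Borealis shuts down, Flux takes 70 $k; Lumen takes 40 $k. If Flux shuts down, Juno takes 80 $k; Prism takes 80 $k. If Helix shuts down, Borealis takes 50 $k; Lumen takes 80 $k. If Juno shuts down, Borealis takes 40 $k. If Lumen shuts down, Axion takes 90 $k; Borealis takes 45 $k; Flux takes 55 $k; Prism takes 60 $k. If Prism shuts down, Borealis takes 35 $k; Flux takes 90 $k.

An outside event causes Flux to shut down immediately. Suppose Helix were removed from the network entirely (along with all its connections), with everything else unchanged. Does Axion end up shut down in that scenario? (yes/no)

no

With Helix removed:
Round 1 — Flux shuts down (initial).
  Juno: +80 → 80 ≥ 70
  Prism: +80 → 80 < 100
Round 2 — Juno shuts down.
  Borealis: +40 → 40 < 50
No further shutdowns.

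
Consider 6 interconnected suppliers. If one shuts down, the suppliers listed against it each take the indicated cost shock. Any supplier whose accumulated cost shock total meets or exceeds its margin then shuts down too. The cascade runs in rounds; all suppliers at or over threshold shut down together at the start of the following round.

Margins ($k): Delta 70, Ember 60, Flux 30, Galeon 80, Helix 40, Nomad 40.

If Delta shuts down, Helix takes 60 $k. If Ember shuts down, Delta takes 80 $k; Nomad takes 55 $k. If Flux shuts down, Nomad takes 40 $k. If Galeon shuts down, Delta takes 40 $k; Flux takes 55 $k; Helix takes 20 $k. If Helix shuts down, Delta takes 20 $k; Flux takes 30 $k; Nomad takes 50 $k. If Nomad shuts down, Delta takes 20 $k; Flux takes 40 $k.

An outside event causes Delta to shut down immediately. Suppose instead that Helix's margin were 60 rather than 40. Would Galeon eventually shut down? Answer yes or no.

no

With Helix's margin at 60:
Round 1 — Delta shuts down (initial).
  Helix: +60 → 60 ≥ 60
Round 2 — Helix shuts down.
  Flux: +30 → 30 ≥ 30
  Nomad: +50 → 50 ≥ 40
Round 3 — Flux, Nomad shut down.
No further shutdowns.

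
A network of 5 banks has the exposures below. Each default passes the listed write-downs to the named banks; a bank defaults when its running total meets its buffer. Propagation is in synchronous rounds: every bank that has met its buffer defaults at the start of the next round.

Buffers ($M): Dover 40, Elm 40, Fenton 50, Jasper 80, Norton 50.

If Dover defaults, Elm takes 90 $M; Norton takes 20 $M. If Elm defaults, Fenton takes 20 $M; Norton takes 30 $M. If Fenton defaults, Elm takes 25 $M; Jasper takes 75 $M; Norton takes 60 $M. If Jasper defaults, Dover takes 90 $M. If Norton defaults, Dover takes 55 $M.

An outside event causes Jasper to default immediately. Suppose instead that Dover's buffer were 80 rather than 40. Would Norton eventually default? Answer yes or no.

With Dover's buffer at 80:
Round 1 — Jasper defaults (initial).
  Dover: +90 → 90 ≥ 80
Round 2 — Dover defaults.
  Elm: +90 → 90 ≥ 40
  Norton: +20 → 20 < 50
Round 3 — Elm defaults.
  Fenton: +20 → 20 < 50
  Norton: +30 → 50 ≥ 50
Round 4 — Norton defaults.
No further defaults.

yes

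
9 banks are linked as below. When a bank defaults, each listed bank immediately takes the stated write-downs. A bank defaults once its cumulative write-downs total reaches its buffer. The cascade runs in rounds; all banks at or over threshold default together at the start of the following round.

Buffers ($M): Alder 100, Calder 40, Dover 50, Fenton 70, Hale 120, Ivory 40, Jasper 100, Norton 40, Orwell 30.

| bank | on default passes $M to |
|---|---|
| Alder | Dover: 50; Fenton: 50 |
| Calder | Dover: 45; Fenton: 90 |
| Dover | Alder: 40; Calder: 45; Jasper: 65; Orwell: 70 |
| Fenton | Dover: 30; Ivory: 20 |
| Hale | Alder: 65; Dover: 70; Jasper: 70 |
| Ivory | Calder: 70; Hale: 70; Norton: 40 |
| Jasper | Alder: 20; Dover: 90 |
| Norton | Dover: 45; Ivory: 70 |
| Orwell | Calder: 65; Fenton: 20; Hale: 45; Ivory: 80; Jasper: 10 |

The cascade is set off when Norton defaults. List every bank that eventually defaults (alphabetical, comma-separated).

Calder, Dover, Fenton, Ivory, Norton, Orwell

Round 1 — Norton defaults (initial).
  Dover: +45 → 45 < 50
  Ivory: +70 → 70 ≥ 40
Round 2 — Ivory defaults.
  Calder: +70 → 70 ≥ 40
  Hale: +70 → 70 < 120
Round 3 — Calder defaults.
  Dover: +45 → 90 ≥ 50
  Fenton: +90 → 90 ≥ 70
Round 4 — Dover, Fenton default.
  Alder: +40 → 40 < 100
  Jasper: +65 → 65 < 100
  Orwell: +70 → 70 ≥ 30
Round 5 — Orwell defaults.
  Hale: +45 → 115 < 120
  Jasper: +10 → 75 < 100
No further defaults.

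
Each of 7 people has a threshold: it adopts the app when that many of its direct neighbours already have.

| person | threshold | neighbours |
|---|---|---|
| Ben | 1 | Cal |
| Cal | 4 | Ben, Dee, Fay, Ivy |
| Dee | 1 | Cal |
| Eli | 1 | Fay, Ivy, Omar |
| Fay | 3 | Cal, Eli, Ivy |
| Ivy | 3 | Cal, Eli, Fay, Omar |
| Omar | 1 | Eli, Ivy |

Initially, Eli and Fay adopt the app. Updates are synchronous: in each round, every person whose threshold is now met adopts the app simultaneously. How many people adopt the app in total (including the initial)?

4

Round 1 — Eli, Fay adopt the app (initial).
Round 2 — checking thresholds:
  Cal: 1 of 4 neighbours < 4, holds.
  Ivy: 2 of 4 neighbours < 3, holds.
  Omar: 1 of 2 neighbours ≥ 1, adopts the app.
Round 3 — checking thresholds:
  Cal: 1 of 4 neighbours < 4, holds.
  Ivy: 3 of 4 neighbours ≥ 3, adopts the app.
Round 4 — no new adoptions; cascade stops.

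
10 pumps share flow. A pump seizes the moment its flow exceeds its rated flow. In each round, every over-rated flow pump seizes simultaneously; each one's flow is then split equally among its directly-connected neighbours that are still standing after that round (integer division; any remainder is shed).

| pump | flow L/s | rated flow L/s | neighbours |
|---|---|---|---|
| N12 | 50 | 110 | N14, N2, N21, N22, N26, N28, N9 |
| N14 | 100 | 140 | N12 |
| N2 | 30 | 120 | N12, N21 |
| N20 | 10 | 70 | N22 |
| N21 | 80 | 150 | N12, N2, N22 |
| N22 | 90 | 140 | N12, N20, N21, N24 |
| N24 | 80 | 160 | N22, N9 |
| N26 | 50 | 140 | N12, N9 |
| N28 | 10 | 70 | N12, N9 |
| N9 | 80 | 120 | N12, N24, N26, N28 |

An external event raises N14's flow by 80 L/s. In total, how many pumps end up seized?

Round 1 — N14 at 180 > 140. N14 seizes.
  N14 sheds 180 L/s to N12: 180 each.
    N12: 50+180 = 230 > 110
Round 2 — N12 seizes.
  N12 sheds 230 L/s to N2, N21, N22, N26, N28, N9: 38 each (2 lost).
    N2: 30+38 = 68 ≤ 120
    N21: 80+38 = 118 ≤ 150
    N22: 90+38 = 128 ≤ 140
    N26: 50+38 = 88 ≤ 140
    N28: 10+38 = 48 ≤ 70
    N9: 80+38 = 118 ≤ 120
No further seizures.

2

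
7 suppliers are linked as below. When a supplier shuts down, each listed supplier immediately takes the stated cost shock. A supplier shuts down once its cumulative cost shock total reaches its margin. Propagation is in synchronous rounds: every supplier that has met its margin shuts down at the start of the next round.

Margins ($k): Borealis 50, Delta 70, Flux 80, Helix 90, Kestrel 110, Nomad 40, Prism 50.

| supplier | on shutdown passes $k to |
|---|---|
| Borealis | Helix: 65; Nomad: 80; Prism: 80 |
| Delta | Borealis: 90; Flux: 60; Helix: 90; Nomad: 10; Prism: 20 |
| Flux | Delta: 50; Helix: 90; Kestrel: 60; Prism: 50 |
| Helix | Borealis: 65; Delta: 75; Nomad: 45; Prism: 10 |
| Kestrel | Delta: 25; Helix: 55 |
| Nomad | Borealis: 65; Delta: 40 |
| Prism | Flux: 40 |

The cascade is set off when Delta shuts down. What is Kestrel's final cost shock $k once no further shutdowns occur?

60

Round 1 — Delta shuts down (initial).
  Borealis: +90 → 90 ≥ 50
  Flux: +60 → 60 < 80
  Helix: +90 → 90 ≥ 90
  Nomad: +10 → 10 < 40
  Prism: +20 → 20 < 50
Round 2 — Borealis, Helix shut down.
  Nomad: +80+45 → 135 ≥ 40
  Prism: +80+10 → 110 ≥ 50
Round 3 — Nomad, Prism shut down.
  Flux: +40 → 100 ≥ 80
Round 4 — Flux shuts down.
  Kestrel: +60 → 60 < 110
No further shutdowns.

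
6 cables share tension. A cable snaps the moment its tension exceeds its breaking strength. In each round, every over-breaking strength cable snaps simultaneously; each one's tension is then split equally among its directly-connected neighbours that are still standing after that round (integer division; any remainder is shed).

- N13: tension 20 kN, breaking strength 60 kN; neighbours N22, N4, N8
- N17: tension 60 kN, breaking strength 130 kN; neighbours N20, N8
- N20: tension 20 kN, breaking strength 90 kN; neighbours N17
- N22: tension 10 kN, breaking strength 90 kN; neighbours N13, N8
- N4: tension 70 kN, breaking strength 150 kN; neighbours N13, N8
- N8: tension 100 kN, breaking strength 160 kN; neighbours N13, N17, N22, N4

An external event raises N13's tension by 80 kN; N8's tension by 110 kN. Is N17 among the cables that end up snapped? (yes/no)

Round 1 — N13 at 100 > 60; N8 at 210 > 160. N13, N8 snap.
  N13 sheds 100 kN to N22, N4: 50 each.
    N22: 10+50 = 60 ≤ 90
    N4: 70+50 = 120 ≤ 150
  N8 sheds 210 kN to N17, N22, N4: 70 each.
    N17: 60+70 = 130 ≤ 130
    N22: 60+70 = 130 > 90
    N4: 120+70 = 190 > 150
Round 2 — N22, N4 snap.
  N22 sheds 130 kN: no online neighbours, lost.
  N4 sheds 190 kN: no online neighbours, lost.
No further breaks.

no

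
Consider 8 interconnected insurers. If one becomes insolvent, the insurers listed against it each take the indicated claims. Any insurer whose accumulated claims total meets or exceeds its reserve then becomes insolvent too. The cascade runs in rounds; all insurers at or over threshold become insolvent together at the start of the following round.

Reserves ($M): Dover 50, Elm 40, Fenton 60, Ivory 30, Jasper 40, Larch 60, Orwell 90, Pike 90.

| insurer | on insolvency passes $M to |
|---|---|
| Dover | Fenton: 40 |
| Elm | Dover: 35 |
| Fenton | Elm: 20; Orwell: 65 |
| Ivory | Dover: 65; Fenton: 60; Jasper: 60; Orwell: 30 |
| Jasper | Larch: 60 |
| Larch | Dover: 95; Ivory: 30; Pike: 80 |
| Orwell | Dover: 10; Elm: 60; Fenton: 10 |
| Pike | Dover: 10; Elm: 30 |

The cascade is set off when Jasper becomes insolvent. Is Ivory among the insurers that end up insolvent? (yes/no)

yes

Round 1 — Jasper becomes insolvent (initial).
  Larch: +60 → 60 ≥ 60
Round 2 — Larch becomes insolvent.
  Dover: +95 → 95 ≥ 50
  Ivory: +30 → 30 ≥ 30
  Pike: +80 → 80 < 90
Round 3 — Dover, Ivory become insolvent.
  Fenton: +40+60 → 100 ≥ 60
  Orwell: +30 → 30 < 90
Round 4 — Fenton becomes insolvent.
  Elm: +20 → 20 < 40
  Orwell: +65 → 95 ≥ 90
Round 5 — Orwell becomes insolvent.
  Elm: +60 → 80 ≥ 40
Round 6 — Elm becomes insolvent.
No further insolvencies.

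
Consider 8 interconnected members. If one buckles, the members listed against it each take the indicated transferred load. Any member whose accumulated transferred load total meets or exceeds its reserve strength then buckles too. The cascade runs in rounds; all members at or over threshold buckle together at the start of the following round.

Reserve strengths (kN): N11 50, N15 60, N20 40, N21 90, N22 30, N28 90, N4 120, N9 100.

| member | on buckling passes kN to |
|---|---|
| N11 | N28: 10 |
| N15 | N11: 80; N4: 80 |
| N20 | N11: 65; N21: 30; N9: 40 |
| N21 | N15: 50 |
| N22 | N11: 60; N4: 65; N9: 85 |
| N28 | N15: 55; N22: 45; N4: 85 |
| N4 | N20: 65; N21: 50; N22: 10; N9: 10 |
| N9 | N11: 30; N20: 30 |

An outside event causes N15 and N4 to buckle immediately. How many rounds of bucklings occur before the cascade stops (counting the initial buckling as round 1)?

Round 1 — N15, N4 buckle (initial).
  N11: +80 → 80 ≥ 50
  N20: +65 → 65 ≥ 40
  N21: +50 → 50 < 90
  N22: +10 → 10 < 30
  N9: +10 → 10 < 100
Round 2 — N11, N20 buckle.
  N21: +30 → 80 < 90
  N28: +10 → 10 < 90
  N9: +40 → 50 < 100
No further bucklings.

2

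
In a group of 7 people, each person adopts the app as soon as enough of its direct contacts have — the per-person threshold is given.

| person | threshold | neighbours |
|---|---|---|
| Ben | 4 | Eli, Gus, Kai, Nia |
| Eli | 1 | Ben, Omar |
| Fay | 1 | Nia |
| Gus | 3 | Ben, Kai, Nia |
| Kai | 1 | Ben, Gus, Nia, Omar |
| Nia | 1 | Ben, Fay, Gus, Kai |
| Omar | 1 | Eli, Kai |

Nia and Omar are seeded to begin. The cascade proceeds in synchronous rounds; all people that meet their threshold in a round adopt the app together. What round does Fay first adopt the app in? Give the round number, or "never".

2

Round 1 — Nia, Omar adopt the app (initial).
Round 2 — checking thresholds:
  Ben: 1 of 4 neighbours < 4, not yet.
  Eli: 1 of 2 neighbours ≥ 1, adopts the app.
  Fay: 1 of 1 neighbours ≥ 1, adopts the app.
  Gus: 1 of 3 neighbours < 3, not yet.
  Kai: 2 of 4 neighbours ≥ 1, adopts the app.
Round 3 — no new adoptions; cascade stops.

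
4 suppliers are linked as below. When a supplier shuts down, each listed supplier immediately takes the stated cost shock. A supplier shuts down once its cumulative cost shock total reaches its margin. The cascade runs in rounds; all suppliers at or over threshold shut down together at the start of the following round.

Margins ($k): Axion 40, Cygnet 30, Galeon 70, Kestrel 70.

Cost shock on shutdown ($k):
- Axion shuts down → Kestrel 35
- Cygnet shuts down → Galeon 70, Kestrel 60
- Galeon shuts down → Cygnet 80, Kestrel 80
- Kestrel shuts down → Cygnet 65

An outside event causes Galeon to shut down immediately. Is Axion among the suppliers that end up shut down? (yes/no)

no

Round 1 — Galeon shuts down (initial).
  Cygnet: +80 → 80 ≥ 30
  Kestrel: +80 → 80 ≥ 70
Round 2 — Cygnet, Kestrel shut down.
No further shutdowns.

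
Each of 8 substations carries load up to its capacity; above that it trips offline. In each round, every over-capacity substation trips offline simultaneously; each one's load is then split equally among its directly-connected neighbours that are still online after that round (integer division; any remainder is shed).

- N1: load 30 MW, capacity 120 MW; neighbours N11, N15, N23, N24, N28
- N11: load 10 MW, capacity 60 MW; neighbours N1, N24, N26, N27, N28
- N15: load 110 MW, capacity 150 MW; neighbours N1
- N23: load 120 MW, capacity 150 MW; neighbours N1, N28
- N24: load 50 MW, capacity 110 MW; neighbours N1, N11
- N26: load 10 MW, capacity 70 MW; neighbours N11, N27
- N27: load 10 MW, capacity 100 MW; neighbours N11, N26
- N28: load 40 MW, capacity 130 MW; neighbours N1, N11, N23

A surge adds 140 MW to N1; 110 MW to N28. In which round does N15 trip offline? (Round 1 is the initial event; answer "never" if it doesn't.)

Round 1 — N1 at 170 > 120; N28 at 150 > 130. N1, N28 trip offline.
  N1 sheds 170 MW to N11, N15, N23, N24: 42 each (2 lost).
    N11: 10+42 = 52 ≤ 60
    N15: 110+42 = 152 > 150
    N23: 120+42 = 162 > 150
    N24: 50+42 = 92 ≤ 110
  N28 sheds 150 MW to N11, N23: 75 each.
    N11: 52+75 = 127 > 60
    N23: 162+75 = 237 > 150
Round 2 — N11, N15, N23 trip offline.
  N11 sheds 127 MW to N24, N26, N27: 42 each (1 lost).
    N24: 92+42 = 134 > 110
    N26: 10+42 = 52 ≤ 70
    N27: 10+42 = 52 ≤ 100
  N15 sheds 152 MW: no online neighbours, lost.
  N23 sheds 237 MW: no online neighbours, lost.
Round 3 — N24 trips offline.
  N24 sheds 134 MW: no online neighbours, lost.
No further trips.

2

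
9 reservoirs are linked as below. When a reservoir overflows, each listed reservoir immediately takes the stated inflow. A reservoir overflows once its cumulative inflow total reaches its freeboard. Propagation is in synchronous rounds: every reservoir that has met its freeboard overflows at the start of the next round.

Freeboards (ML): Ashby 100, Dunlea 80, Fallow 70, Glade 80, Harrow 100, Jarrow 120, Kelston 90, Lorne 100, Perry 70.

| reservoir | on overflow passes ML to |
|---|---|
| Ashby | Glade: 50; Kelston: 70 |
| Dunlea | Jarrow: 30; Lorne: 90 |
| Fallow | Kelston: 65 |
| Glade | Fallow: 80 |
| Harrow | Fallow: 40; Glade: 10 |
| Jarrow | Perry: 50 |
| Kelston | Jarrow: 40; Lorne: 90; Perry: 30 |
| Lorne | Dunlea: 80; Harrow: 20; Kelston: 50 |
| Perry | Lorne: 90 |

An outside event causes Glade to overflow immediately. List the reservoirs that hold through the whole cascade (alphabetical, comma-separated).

Round 1 — Glade overflows (initial).
  Fallow: +80 → 80 ≥ 70
Round 2 — Fallow overflows.
  Kelston: +65 → 65 < 90
No further overflows.

Ashby, Dunlea, Harrow, Jarrow, Kelston, Lorne, Perry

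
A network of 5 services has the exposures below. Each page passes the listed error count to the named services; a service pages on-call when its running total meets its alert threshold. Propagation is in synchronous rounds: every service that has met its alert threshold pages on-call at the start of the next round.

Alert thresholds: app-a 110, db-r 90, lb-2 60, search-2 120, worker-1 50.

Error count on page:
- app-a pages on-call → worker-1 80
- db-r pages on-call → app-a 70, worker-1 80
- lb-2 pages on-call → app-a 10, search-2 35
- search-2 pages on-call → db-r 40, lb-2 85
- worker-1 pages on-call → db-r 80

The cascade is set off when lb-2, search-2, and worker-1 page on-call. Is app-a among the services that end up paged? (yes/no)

no

Round 1 — lb-2, search-2, worker-1 page on-call (initial).
  app-a: +10 → 10 < 110
  db-r: +40+80 → 120 ≥ 90
Round 2 — db-r pages on-call.
  app-a: +70 → 80 < 110
No further pages.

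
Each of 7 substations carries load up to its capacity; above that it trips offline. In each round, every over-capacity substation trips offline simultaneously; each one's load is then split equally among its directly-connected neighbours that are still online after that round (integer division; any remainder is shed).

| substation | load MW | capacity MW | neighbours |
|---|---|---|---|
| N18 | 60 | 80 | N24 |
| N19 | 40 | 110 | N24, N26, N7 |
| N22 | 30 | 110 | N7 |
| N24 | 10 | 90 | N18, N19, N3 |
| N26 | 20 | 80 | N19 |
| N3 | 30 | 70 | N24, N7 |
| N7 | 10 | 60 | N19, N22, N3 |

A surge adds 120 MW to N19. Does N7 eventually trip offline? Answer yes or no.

yes

Round 1 — N19 at 160 > 110. N19 trips offline.
  N19 sheds 160 MW to N24, N26, N7: 53 each (1 lost).
    N24: 10+53 = 63 ≤ 90
    N26: 20+53 = 73 ≤ 80
    N7: 10+53 = 63 > 60
Round 2 — N7 trips offline.
  N7 sheds 63 MW to N22, N3: 31 each (1 lost).
    N22: 30+31 = 61 ≤ 110
    N3: 30+31 = 61 ≤ 70
No further trips.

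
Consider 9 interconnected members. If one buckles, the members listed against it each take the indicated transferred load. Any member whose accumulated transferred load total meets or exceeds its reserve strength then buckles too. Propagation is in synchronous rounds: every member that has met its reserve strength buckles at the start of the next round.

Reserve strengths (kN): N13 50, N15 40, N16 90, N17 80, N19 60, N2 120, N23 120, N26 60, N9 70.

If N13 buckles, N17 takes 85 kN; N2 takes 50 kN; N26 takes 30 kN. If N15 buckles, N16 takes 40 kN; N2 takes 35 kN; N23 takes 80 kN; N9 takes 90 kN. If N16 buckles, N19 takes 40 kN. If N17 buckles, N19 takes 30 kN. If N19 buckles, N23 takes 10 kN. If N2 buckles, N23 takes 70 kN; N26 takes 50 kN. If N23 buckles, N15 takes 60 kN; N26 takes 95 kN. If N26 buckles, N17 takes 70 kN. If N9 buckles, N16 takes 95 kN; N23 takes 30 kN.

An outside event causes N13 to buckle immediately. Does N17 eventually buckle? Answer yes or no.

yes

Round 1 — N13 buckles (initial).
  N17: +85 → 85 ≥ 80
  N2: +50 → 50 < 120
  N26: +30 → 30 < 60
Round 2 — N17 buckles.
  N19: +30 → 30 < 60
No further bucklings.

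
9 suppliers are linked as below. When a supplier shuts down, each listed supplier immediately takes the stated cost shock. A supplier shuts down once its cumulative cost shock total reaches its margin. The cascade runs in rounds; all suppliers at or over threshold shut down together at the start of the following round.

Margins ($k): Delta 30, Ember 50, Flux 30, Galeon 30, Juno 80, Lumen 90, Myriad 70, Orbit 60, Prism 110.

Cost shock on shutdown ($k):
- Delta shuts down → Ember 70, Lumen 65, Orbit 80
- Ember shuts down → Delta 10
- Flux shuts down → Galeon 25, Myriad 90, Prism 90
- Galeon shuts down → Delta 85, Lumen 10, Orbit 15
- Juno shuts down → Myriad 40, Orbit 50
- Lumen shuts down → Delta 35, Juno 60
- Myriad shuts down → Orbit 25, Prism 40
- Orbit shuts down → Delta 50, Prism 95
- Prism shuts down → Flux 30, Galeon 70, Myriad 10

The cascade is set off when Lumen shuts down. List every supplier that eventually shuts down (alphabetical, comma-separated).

Round 1 — Lumen shuts down (initial).
  Delta: +35 → 35 ≥ 30
  Juno: +60 → 60 < 80
Round 2 — Delta shuts down.
  Ember: +70 → 70 ≥ 50
  Orbit: +80 → 80 ≥ 60
Round 3 — Ember, Orbit shut down.
  Prism: +95 → 95 < 110
No further shutdowns.

Delta, Ember, Lumen, Orbit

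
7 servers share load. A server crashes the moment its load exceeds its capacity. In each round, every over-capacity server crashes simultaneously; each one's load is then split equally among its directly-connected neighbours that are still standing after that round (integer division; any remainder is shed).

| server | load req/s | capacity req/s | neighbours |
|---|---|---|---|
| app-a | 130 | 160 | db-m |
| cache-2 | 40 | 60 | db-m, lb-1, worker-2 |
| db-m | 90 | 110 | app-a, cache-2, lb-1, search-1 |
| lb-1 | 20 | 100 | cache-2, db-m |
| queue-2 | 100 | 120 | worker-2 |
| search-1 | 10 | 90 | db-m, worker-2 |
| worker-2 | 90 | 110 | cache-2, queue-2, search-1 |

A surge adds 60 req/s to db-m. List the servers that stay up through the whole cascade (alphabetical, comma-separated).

lb-1

Round 1 — db-m at 150 > 110. db-m crashes.
  db-m sheds 150 req/s to app-a, cache-2, lb-1, search-1: 37 each (2 lost).
    app-a: 130+37 = 167 > 160
    cache-2: 40+37 = 77 > 60
    lb-1: 20+37 = 57 ≤ 100
    search-1: 10+37 = 47 ≤ 90
Round 2 — app-a, cache-2 crash.
  app-a sheds 167 req/s: no online neighbours, lost.
  cache-2 sheds 77 req/s to lb-1, worker-2: 38 each (1 lost).
    lb-1: 57+38 = 95 ≤ 100
    worker-2: 90+38 = 128 > 110
Round 3 — worker-2 crashes.
  worker-2 sheds 128 req/s to queue-2, search-1: 64 each.
    queue-2: 100+64 = 164 > 120
    search-1: 47+64 = 111 > 90
Round 4 — queue-2, search-1 crash.
  queue-2 sheds 164 req/s: no online neighbours, lost.
  search-1 sheds 111 req/s: no online neighbours, lost.
No further crashes.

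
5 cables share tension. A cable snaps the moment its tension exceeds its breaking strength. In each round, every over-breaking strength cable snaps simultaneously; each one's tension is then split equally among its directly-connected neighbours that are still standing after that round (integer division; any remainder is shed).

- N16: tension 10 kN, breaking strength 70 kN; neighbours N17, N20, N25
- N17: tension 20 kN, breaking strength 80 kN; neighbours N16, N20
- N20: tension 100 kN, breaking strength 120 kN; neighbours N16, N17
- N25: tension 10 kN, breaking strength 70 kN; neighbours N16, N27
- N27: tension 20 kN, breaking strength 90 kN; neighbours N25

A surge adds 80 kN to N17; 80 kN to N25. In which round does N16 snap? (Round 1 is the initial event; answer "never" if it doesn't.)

Round 1 — N17 at 100 > 80; N25 at 90 > 70. N17, N25 snap.
  N17 sheds 100 kN to N16, N20: 50 each.
    N16: 10+50 = 60 ≤ 70
    N20: 100+50 = 150 > 120
  N25 sheds 90 kN to N16, N27: 45 each.
    N16: 60+45 = 105 > 70
    N27: 20+45 = 65 ≤ 90
Round 2 — N16, N20 snap.
  N16 sheds 105 kN: no online neighbours, lost.
  N20 sheds 150 kN: no online neighbours, lost.
No further breaks.

2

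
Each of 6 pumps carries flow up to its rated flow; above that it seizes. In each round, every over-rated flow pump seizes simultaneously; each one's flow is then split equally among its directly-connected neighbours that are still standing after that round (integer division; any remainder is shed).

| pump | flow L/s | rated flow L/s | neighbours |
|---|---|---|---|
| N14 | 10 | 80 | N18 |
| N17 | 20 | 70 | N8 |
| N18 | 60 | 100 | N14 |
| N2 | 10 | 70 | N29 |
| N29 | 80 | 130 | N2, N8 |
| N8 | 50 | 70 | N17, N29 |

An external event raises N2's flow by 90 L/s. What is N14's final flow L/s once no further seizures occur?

10

Round 1 — N2 at 100 > 70. N2 seizes.
  N2 sheds 100 L/s to N29: 100 each.
    N29: 80+100 = 180 > 130
Round 2 — N29 seizes.
  N29 sheds 180 L/s to N8: 180 each.
    N8: 50+180 = 230 > 70
Round 3 — N8 seizes.
  N8 sheds 230 L/s to N17: 230 each.
    N17: 20+230 = 250 > 70
Round 4 — N17 seizes.
  N17 sheds 250 L/s: no online neighbours, lost.
No further seizures.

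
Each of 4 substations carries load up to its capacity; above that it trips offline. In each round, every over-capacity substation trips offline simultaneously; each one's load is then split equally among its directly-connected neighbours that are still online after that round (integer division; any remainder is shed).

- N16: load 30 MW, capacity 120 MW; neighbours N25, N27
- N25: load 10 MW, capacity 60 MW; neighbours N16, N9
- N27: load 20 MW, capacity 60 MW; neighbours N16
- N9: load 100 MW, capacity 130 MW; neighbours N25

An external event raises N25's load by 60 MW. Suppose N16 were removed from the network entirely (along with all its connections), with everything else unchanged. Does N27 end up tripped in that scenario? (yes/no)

no

With N16 removed:
Round 1 — N25 at 70 > 60. N25 trips offline.
  N25 sheds 70 MW to N9: 70 each.
    N9: 100+70 = 170 > 130
Round 2 — N9 trips offline.
  N9 sheds 170 MW: no online neighbours, lost.
No further trips.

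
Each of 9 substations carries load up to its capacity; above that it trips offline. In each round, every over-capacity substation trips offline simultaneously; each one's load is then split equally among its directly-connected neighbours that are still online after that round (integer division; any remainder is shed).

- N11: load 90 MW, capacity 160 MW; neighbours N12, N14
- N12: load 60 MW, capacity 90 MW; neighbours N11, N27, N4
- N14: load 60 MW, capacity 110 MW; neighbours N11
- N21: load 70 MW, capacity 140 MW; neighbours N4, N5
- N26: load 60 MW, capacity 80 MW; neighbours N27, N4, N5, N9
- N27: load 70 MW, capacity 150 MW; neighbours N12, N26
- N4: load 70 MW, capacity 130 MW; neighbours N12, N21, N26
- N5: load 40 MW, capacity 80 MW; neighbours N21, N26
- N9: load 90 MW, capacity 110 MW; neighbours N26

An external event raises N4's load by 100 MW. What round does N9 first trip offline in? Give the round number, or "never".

Round 1 — N4 at 170 > 130. N4 trips offline.
  N4 sheds 170 MW to N12, N21, N26: 56 each (2 lost).
    N12: 60+56 = 116 > 90
    N21: 70+56 = 126 ≤ 140
    N26: 60+56 = 116 > 80
Round 2 — N12, N26 trip offline.
  N12 sheds 116 MW to N11, N27: 58 each.
    N11: 90+58 = 148 ≤ 160
    N27: 70+58 = 128 ≤ 150
  N26 sheds 116 MW to N27, N5, N9: 38 each (2 lost).
    N27: 128+38 = 166 > 150
    N5: 40+38 = 78 ≤ 80
    N9: 90+38 = 128 > 110
Round 3 — N27, N9 trip offline.
  N27 sheds 166 MW: no online neighbours, lost.
  N9 sheds 128 MW: no online neighbours, lost.
No further trips.

3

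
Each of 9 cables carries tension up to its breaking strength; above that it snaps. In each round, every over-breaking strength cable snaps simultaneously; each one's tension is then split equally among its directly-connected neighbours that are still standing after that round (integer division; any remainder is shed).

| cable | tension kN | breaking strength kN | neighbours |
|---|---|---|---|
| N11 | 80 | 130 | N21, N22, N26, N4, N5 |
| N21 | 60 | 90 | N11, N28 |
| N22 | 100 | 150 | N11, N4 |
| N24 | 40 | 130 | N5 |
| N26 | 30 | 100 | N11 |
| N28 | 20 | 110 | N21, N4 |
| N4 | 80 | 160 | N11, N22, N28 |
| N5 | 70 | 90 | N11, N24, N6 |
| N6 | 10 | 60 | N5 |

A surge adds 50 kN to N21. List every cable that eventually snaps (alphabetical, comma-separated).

Round 1 — N21 at 110 > 90. N21 snaps.
  N21 sheds 110 kN to N11, N28: 55 each.
    N11: 80+55 = 135 > 130
    N28: 20+55 = 75 ≤ 110
Round 2 — N11 snaps.
  N11 sheds 135 kN to N22, N26, N4, N5: 33 each (3 lost).
    N22: 100+33 = 133 ≤ 150
    N26: 30+33 = 63 ≤ 100
    N4: 80+33 = 113 ≤ 160
    N5: 70+33 = 103 > 90
Round 3 — N5 snaps.
  N5 sheds 103 kN to N24, N6: 51 each (1 lost).
    N24: 40+51 = 91 ≤ 130
    N6: 10+51 = 61 > 60
Round 4 — N6 snaps.
  N6 sheds 61 kN: no online neighbours, lost.
No further breaks.

N11, N21, N5, N6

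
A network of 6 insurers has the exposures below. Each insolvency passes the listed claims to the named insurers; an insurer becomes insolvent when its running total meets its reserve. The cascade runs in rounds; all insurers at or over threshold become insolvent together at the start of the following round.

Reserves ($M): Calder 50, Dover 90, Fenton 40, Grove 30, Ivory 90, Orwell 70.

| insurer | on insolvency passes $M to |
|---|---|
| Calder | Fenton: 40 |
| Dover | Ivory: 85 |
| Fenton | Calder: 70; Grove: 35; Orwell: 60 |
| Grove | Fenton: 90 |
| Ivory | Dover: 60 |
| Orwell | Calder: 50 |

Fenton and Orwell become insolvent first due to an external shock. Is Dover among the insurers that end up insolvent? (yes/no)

no

Round 1 — Fenton, Orwell become insolvent (initial).
  Calder: +70+50 → 120 ≥ 50
  Grove: +35 → 35 ≥ 30
Round 2 — Calder, Grove become insolvent.
No further insolvencies.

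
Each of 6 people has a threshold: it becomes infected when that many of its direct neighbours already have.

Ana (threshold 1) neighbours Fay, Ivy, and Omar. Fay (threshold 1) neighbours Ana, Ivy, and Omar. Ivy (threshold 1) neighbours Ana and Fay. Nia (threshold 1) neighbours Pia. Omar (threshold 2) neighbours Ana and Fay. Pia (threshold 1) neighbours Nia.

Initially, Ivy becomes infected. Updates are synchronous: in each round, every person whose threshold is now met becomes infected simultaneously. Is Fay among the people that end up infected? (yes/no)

Round 1 — Ivy becomes infected (initial).
Round 2 — checking thresholds:
  Ana: 1 of 3 neighbours ≥ 1, becomes infected.
  Fay: 1 of 3 neighbours ≥ 1, becomes infected.
Round 3 — checking thresholds:
  Omar: 2 of 2 neighbours ≥ 2, becomes infected.
Round 4 — no new infections; cascade stops.

yes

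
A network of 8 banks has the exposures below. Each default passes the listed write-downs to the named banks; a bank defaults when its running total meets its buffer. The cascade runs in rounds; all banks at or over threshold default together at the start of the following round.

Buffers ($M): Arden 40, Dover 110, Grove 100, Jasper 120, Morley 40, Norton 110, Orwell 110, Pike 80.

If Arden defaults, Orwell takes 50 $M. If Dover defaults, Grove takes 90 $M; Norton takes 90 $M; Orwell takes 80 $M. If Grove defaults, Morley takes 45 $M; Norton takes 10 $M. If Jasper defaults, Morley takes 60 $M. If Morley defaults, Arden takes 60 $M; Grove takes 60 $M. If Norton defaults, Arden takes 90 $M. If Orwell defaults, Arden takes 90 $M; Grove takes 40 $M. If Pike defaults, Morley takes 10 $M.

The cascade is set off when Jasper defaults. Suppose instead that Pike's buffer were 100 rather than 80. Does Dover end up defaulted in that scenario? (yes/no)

With Pike's buffer at 100:
Round 1 — Jasper defaults (initial).
  Morley: +60 → 60 ≥ 40
Round 2 — Morley defaults.
  Arden: +60 → 60 ≥ 40
  Grove: +60 → 60 < 100
Round 3 — Arden defaults.
  Orwell: +50 → 50 < 110
No further defaults.

no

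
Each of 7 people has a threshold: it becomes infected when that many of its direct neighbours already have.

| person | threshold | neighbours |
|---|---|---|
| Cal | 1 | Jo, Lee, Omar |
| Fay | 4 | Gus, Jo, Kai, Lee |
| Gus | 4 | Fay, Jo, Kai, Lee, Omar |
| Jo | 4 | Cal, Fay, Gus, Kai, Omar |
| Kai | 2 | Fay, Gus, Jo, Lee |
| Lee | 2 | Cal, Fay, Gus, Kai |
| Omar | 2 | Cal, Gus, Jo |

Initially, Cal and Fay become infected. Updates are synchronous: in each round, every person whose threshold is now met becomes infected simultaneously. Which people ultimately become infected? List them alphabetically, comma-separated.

Cal, Fay, Kai, Lee

Round 1 — Cal, Fay become infected (initial).
Round 2 — checking thresholds:
  Gus: 1 of 5 neighbours < 4, holds.
  Jo: 2 of 5 neighbours < 4, holds.
  Kai: 1 of 4 neighbours < 2, holds.
  Lee: 2 of 4 neighbours ≥ 2, becomes infected.
  Omar: 1 of 3 neighbours < 2, holds.
Round 3 — checking thresholds:
  Gus: 2 of 5 neighbours < 4, holds.
  Jo: 2 of 5 neighbours < 4, holds.
  Kai: 2 of 4 neighbours ≥ 2, becomes infected.
  Omar: 1 of 3 neighbours < 2, holds.
Round 4 — no new infections; cascade stops.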